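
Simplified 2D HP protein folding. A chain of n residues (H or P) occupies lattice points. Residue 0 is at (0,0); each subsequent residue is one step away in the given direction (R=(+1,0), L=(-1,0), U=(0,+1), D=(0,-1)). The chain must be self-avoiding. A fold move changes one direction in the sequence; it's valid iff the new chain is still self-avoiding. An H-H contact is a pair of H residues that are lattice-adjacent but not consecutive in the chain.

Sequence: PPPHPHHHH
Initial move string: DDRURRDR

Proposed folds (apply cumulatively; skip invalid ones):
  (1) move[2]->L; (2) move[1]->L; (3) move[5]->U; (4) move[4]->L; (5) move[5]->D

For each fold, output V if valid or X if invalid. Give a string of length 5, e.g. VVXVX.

Initial: DDRURRDR -> [(0, 0), (0, -1), (0, -2), (1, -2), (1, -1), (2, -1), (3, -1), (3, -2), (4, -2)]
Fold 1: move[2]->L => DDLURRDR INVALID (collision), skipped
Fold 2: move[1]->L => DLRURRDR INVALID (collision), skipped
Fold 3: move[5]->U => DDRURUDR INVALID (collision), skipped
Fold 4: move[4]->L => DDRULRDR INVALID (collision), skipped
Fold 5: move[5]->D => DDRURDDR VALID

Answer: XXXXV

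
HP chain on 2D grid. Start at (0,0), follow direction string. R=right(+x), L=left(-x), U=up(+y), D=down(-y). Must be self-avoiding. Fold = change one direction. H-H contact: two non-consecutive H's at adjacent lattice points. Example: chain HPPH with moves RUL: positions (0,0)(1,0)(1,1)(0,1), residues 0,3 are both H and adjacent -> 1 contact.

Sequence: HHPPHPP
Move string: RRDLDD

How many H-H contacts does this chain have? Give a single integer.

Answer: 1

Derivation:
Positions: [(0, 0), (1, 0), (2, 0), (2, -1), (1, -1), (1, -2), (1, -3)]
H-H contact: residue 1 @(1,0) - residue 4 @(1, -1)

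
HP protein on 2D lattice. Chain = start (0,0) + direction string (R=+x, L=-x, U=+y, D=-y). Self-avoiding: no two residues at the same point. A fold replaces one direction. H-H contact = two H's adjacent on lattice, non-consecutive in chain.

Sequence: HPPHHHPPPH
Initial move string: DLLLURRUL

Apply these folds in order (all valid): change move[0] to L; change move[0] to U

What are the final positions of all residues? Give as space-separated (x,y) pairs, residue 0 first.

Answer: (0,0) (0,1) (-1,1) (-2,1) (-3,1) (-3,2) (-2,2) (-1,2) (-1,3) (-2,3)

Derivation:
Initial moves: DLLLURRUL
Fold: move[0]->L => LLLLURRUL (positions: [(0, 0), (-1, 0), (-2, 0), (-3, 0), (-4, 0), (-4, 1), (-3, 1), (-2, 1), (-2, 2), (-3, 2)])
Fold: move[0]->U => ULLLURRUL (positions: [(0, 0), (0, 1), (-1, 1), (-2, 1), (-3, 1), (-3, 2), (-2, 2), (-1, 2), (-1, 3), (-2, 3)])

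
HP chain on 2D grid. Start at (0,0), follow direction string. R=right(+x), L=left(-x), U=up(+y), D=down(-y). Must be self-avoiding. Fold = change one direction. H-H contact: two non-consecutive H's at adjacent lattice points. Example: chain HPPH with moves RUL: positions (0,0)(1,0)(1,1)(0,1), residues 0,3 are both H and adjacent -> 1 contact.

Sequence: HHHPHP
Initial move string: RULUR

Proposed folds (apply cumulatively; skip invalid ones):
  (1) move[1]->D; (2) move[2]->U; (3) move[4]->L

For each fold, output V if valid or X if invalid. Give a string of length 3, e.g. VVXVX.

Answer: XVV

Derivation:
Initial: RULUR -> [(0, 0), (1, 0), (1, 1), (0, 1), (0, 2), (1, 2)]
Fold 1: move[1]->D => RDLUR INVALID (collision), skipped
Fold 2: move[2]->U => RUUUR VALID
Fold 3: move[4]->L => RUUUL VALID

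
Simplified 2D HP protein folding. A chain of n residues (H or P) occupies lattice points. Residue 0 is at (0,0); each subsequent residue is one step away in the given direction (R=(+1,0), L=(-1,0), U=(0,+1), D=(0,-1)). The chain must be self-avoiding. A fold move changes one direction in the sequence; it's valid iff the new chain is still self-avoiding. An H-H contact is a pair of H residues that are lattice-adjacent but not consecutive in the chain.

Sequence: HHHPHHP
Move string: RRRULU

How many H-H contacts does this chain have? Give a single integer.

Answer: 1

Derivation:
Positions: [(0, 0), (1, 0), (2, 0), (3, 0), (3, 1), (2, 1), (2, 2)]
H-H contact: residue 2 @(2,0) - residue 5 @(2, 1)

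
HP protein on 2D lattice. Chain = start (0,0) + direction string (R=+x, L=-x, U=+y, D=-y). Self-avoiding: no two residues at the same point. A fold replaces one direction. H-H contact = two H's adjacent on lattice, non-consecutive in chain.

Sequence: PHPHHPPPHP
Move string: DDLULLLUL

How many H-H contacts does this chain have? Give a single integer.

Answer: 1

Derivation:
Positions: [(0, 0), (0, -1), (0, -2), (-1, -2), (-1, -1), (-2, -1), (-3, -1), (-4, -1), (-4, 0), (-5, 0)]
H-H contact: residue 1 @(0,-1) - residue 4 @(-1, -1)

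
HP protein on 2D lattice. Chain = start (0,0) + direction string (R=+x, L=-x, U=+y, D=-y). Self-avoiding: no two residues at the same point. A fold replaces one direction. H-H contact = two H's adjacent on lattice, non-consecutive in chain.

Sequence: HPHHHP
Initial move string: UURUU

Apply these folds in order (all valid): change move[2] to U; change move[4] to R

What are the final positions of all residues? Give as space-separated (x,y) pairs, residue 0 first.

Initial moves: UURUU
Fold: move[2]->U => UUUUU (positions: [(0, 0), (0, 1), (0, 2), (0, 3), (0, 4), (0, 5)])
Fold: move[4]->R => UUUUR (positions: [(0, 0), (0, 1), (0, 2), (0, 3), (0, 4), (1, 4)])

Answer: (0,0) (0,1) (0,2) (0,3) (0,4) (1,4)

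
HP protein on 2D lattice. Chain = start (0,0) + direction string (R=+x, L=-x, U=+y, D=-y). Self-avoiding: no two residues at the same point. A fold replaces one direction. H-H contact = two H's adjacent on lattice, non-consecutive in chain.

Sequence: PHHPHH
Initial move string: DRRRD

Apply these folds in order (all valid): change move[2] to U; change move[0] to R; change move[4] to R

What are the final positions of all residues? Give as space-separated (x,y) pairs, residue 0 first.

Answer: (0,0) (1,0) (2,0) (2,1) (3,1) (4,1)

Derivation:
Initial moves: DRRRD
Fold: move[2]->U => DRURD (positions: [(0, 0), (0, -1), (1, -1), (1, 0), (2, 0), (2, -1)])
Fold: move[0]->R => RRURD (positions: [(0, 0), (1, 0), (2, 0), (2, 1), (3, 1), (3, 0)])
Fold: move[4]->R => RRURR (positions: [(0, 0), (1, 0), (2, 0), (2, 1), (3, 1), (4, 1)])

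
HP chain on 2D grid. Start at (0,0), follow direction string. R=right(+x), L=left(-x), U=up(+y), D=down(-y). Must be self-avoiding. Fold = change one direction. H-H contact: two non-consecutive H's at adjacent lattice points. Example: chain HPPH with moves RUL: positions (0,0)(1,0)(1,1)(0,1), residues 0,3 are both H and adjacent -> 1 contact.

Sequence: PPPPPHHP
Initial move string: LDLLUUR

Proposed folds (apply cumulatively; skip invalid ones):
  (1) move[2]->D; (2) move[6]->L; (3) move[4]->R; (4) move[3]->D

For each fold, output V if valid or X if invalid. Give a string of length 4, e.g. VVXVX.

Answer: XVXX

Derivation:
Initial: LDLLUUR -> [(0, 0), (-1, 0), (-1, -1), (-2, -1), (-3, -1), (-3, 0), (-3, 1), (-2, 1)]
Fold 1: move[2]->D => LDDLUUR INVALID (collision), skipped
Fold 2: move[6]->L => LDLLUUL VALID
Fold 3: move[4]->R => LDLLRUL INVALID (collision), skipped
Fold 4: move[3]->D => LDLDUUL INVALID (collision), skipped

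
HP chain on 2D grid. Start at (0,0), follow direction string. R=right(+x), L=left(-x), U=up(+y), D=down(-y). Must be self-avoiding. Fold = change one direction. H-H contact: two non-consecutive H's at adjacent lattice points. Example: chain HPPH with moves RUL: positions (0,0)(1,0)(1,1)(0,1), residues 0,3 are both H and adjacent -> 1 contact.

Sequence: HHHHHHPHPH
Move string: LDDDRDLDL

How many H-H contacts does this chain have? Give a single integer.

Answer: 1

Derivation:
Positions: [(0, 0), (-1, 0), (-1, -1), (-1, -2), (-1, -3), (0, -3), (0, -4), (-1, -4), (-1, -5), (-2, -5)]
H-H contact: residue 4 @(-1,-3) - residue 7 @(-1, -4)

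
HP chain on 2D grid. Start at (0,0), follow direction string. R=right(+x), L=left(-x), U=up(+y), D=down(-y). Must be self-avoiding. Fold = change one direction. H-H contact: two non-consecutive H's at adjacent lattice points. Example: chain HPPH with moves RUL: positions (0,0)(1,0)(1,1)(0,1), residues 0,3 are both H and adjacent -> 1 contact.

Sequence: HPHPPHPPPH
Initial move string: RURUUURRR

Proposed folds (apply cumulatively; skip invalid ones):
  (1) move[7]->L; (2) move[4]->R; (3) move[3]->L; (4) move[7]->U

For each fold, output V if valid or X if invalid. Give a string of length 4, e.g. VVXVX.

Initial: RURUUURRR -> [(0, 0), (1, 0), (1, 1), (2, 1), (2, 2), (2, 3), (2, 4), (3, 4), (4, 4), (5, 4)]
Fold 1: move[7]->L => RURUUURLR INVALID (collision), skipped
Fold 2: move[4]->R => RURURURRR VALID
Fold 3: move[3]->L => RURLRURRR INVALID (collision), skipped
Fold 4: move[7]->U => RURURURUR VALID

Answer: XVXV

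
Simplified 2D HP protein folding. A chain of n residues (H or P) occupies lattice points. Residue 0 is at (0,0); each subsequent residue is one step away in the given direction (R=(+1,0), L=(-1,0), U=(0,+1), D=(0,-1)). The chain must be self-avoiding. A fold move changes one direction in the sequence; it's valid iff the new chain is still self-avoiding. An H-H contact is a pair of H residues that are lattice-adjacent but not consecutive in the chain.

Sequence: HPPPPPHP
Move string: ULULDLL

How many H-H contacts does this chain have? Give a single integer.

Answer: 0

Derivation:
Positions: [(0, 0), (0, 1), (-1, 1), (-1, 2), (-2, 2), (-2, 1), (-3, 1), (-4, 1)]
No H-H contacts found.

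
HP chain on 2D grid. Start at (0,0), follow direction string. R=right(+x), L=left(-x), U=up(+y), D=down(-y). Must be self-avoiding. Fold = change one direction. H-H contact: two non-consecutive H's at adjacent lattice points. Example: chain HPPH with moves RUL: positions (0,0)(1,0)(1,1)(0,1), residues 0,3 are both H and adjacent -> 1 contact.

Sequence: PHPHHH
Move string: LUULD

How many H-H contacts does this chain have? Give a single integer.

Positions: [(0, 0), (-1, 0), (-1, 1), (-1, 2), (-2, 2), (-2, 1)]
No H-H contacts found.

Answer: 0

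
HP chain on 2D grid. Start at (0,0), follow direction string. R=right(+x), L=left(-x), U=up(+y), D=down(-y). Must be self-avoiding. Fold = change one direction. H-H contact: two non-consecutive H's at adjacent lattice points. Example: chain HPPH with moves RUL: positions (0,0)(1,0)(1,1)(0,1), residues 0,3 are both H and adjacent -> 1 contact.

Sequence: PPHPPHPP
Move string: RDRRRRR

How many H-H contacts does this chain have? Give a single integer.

Positions: [(0, 0), (1, 0), (1, -1), (2, -1), (3, -1), (4, -1), (5, -1), (6, -1)]
No H-H contacts found.

Answer: 0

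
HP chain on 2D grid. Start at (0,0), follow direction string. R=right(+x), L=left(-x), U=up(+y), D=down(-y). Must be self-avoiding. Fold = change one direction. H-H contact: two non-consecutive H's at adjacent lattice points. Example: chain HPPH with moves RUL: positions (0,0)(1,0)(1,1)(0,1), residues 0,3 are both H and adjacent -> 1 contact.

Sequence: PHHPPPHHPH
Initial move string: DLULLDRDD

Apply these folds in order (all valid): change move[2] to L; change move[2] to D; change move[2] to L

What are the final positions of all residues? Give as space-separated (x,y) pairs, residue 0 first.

Answer: (0,0) (0,-1) (-1,-1) (-2,-1) (-3,-1) (-4,-1) (-4,-2) (-3,-2) (-3,-3) (-3,-4)

Derivation:
Initial moves: DLULLDRDD
Fold: move[2]->L => DLLLLDRDD (positions: [(0, 0), (0, -1), (-1, -1), (-2, -1), (-3, -1), (-4, -1), (-4, -2), (-3, -2), (-3, -3), (-3, -4)])
Fold: move[2]->D => DLDLLDRDD (positions: [(0, 0), (0, -1), (-1, -1), (-1, -2), (-2, -2), (-3, -2), (-3, -3), (-2, -3), (-2, -4), (-2, -5)])
Fold: move[2]->L => DLLLLDRDD (positions: [(0, 0), (0, -1), (-1, -1), (-2, -1), (-3, -1), (-4, -1), (-4, -2), (-3, -2), (-3, -3), (-3, -4)])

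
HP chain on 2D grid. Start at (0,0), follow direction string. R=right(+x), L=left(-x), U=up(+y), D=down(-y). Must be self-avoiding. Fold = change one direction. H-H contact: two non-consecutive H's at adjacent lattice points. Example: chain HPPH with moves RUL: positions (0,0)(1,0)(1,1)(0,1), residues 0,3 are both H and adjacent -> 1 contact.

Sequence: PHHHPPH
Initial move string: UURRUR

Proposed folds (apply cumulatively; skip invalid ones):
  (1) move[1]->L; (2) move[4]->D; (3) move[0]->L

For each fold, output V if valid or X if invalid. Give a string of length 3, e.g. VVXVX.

Initial: UURRUR -> [(0, 0), (0, 1), (0, 2), (1, 2), (2, 2), (2, 3), (3, 3)]
Fold 1: move[1]->L => ULRRUR INVALID (collision), skipped
Fold 2: move[4]->D => UURRDR VALID
Fold 3: move[0]->L => LURRDR VALID

Answer: XVV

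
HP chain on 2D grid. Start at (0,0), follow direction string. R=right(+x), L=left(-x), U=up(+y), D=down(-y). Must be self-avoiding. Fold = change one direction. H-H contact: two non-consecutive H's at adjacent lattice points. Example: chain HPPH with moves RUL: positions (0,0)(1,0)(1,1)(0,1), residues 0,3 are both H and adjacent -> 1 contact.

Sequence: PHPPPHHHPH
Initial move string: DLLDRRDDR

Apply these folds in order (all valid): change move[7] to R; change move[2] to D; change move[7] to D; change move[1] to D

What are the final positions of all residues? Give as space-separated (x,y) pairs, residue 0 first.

Answer: (0,0) (0,-1) (0,-2) (0,-3) (0,-4) (1,-4) (2,-4) (2,-5) (2,-6) (3,-6)

Derivation:
Initial moves: DLLDRRDDR
Fold: move[7]->R => DLLDRRDRR (positions: [(0, 0), (0, -1), (-1, -1), (-2, -1), (-2, -2), (-1, -2), (0, -2), (0, -3), (1, -3), (2, -3)])
Fold: move[2]->D => DLDDRRDRR (positions: [(0, 0), (0, -1), (-1, -1), (-1, -2), (-1, -3), (0, -3), (1, -3), (1, -4), (2, -4), (3, -4)])
Fold: move[7]->D => DLDDRRDDR (positions: [(0, 0), (0, -1), (-1, -1), (-1, -2), (-1, -3), (0, -3), (1, -3), (1, -4), (1, -5), (2, -5)])
Fold: move[1]->D => DDDDRRDDR (positions: [(0, 0), (0, -1), (0, -2), (0, -3), (0, -4), (1, -4), (2, -4), (2, -5), (2, -6), (3, -6)])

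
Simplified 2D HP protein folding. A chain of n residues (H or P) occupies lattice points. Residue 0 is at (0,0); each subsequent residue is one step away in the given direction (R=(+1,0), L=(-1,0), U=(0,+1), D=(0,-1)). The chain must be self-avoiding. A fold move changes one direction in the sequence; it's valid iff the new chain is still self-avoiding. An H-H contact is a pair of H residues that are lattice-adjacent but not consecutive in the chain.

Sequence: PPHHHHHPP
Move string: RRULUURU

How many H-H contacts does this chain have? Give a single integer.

Positions: [(0, 0), (1, 0), (2, 0), (2, 1), (1, 1), (1, 2), (1, 3), (2, 3), (2, 4)]
No H-H contacts found.

Answer: 0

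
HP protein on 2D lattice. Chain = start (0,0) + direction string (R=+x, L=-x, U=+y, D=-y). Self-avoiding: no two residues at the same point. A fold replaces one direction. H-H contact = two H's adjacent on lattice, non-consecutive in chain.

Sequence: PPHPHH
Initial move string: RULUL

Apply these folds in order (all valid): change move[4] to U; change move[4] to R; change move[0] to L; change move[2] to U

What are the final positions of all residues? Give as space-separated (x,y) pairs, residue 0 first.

Initial moves: RULUL
Fold: move[4]->U => RULUU (positions: [(0, 0), (1, 0), (1, 1), (0, 1), (0, 2), (0, 3)])
Fold: move[4]->R => RULUR (positions: [(0, 0), (1, 0), (1, 1), (0, 1), (0, 2), (1, 2)])
Fold: move[0]->L => LULUR (positions: [(0, 0), (-1, 0), (-1, 1), (-2, 1), (-2, 2), (-1, 2)])
Fold: move[2]->U => LUUUR (positions: [(0, 0), (-1, 0), (-1, 1), (-1, 2), (-1, 3), (0, 3)])

Answer: (0,0) (-1,0) (-1,1) (-1,2) (-1,3) (0,3)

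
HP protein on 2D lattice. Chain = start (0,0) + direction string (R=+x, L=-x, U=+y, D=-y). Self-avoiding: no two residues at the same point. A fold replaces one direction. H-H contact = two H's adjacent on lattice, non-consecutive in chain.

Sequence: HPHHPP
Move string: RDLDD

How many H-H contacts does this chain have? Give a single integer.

Positions: [(0, 0), (1, 0), (1, -1), (0, -1), (0, -2), (0, -3)]
H-H contact: residue 0 @(0,0) - residue 3 @(0, -1)

Answer: 1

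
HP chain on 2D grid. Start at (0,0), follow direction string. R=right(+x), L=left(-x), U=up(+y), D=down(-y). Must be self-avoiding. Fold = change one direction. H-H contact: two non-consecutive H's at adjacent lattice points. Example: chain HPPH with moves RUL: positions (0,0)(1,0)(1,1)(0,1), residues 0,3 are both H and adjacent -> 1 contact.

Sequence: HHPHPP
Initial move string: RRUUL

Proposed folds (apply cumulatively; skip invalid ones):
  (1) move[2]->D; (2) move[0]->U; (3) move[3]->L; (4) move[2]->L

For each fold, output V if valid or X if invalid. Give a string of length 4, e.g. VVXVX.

Initial: RRUUL -> [(0, 0), (1, 0), (2, 0), (2, 1), (2, 2), (1, 2)]
Fold 1: move[2]->D => RRDUL INVALID (collision), skipped
Fold 2: move[0]->U => URUUL VALID
Fold 3: move[3]->L => URULL VALID
Fold 4: move[2]->L => URLLL INVALID (collision), skipped

Answer: XVVX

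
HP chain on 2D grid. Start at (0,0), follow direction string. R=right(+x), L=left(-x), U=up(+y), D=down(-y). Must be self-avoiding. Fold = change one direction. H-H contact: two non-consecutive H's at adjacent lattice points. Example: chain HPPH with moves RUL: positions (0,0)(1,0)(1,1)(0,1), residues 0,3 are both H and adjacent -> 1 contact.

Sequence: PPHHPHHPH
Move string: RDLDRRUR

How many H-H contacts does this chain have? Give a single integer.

Positions: [(0, 0), (1, 0), (1, -1), (0, -1), (0, -2), (1, -2), (2, -2), (2, -1), (3, -1)]
H-H contact: residue 2 @(1,-1) - residue 5 @(1, -2)

Answer: 1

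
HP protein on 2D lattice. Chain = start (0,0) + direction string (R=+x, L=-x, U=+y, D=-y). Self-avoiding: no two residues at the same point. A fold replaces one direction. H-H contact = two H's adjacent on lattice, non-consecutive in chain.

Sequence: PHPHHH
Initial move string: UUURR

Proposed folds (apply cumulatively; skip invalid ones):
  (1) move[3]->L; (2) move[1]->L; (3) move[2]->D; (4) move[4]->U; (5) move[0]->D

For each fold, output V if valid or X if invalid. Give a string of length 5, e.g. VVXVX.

Answer: XVXVX

Derivation:
Initial: UUURR -> [(0, 0), (0, 1), (0, 2), (0, 3), (1, 3), (2, 3)]
Fold 1: move[3]->L => UUULR INVALID (collision), skipped
Fold 2: move[1]->L => ULURR VALID
Fold 3: move[2]->D => ULDRR INVALID (collision), skipped
Fold 4: move[4]->U => ULURU VALID
Fold 5: move[0]->D => DLURU INVALID (collision), skipped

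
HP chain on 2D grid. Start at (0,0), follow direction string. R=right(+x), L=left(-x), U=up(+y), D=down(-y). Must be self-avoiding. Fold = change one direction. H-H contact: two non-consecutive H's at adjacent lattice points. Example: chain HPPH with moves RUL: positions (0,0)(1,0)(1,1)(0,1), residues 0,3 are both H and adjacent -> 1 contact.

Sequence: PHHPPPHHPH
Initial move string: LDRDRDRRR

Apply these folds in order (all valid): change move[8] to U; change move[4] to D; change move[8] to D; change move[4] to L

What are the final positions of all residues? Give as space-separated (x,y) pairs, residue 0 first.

Answer: (0,0) (-1,0) (-1,-1) (0,-1) (0,-2) (-1,-2) (-1,-3) (0,-3) (1,-3) (1,-4)

Derivation:
Initial moves: LDRDRDRRR
Fold: move[8]->U => LDRDRDRRU (positions: [(0, 0), (-1, 0), (-1, -1), (0, -1), (0, -2), (1, -2), (1, -3), (2, -3), (3, -3), (3, -2)])
Fold: move[4]->D => LDRDDDRRU (positions: [(0, 0), (-1, 0), (-1, -1), (0, -1), (0, -2), (0, -3), (0, -4), (1, -4), (2, -4), (2, -3)])
Fold: move[8]->D => LDRDDDRRD (positions: [(0, 0), (-1, 0), (-1, -1), (0, -1), (0, -2), (0, -3), (0, -4), (1, -4), (2, -4), (2, -5)])
Fold: move[4]->L => LDRDLDRRD (positions: [(0, 0), (-1, 0), (-1, -1), (0, -1), (0, -2), (-1, -2), (-1, -3), (0, -3), (1, -3), (1, -4)])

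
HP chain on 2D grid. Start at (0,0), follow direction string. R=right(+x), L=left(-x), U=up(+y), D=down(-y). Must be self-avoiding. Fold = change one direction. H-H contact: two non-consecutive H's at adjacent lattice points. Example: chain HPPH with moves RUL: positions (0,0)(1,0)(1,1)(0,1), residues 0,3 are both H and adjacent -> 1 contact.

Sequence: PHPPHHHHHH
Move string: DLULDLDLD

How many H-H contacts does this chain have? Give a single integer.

Answer: 0

Derivation:
Positions: [(0, 0), (0, -1), (-1, -1), (-1, 0), (-2, 0), (-2, -1), (-3, -1), (-3, -2), (-4, -2), (-4, -3)]
No H-H contacts found.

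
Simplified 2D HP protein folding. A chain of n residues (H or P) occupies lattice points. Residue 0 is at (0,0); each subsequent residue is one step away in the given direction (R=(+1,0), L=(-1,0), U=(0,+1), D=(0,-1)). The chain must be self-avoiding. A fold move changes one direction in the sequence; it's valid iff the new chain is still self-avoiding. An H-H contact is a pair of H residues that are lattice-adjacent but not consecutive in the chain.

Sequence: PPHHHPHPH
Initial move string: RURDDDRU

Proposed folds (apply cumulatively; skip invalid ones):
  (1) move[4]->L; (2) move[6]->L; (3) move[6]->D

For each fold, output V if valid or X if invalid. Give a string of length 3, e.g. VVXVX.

Initial: RURDDDRU -> [(0, 0), (1, 0), (1, 1), (2, 1), (2, 0), (2, -1), (2, -2), (3, -2), (3, -1)]
Fold 1: move[4]->L => RURDLDRU INVALID (collision), skipped
Fold 2: move[6]->L => RURDDDLU VALID
Fold 3: move[6]->D => RURDDDDU INVALID (collision), skipped

Answer: XVX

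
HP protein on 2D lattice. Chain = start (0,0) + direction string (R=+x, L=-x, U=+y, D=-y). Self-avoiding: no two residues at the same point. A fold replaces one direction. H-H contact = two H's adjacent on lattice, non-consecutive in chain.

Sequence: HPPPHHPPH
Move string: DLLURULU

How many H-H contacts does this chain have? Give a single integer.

Answer: 1

Derivation:
Positions: [(0, 0), (0, -1), (-1, -1), (-2, -1), (-2, 0), (-1, 0), (-1, 1), (-2, 1), (-2, 2)]
H-H contact: residue 0 @(0,0) - residue 5 @(-1, 0)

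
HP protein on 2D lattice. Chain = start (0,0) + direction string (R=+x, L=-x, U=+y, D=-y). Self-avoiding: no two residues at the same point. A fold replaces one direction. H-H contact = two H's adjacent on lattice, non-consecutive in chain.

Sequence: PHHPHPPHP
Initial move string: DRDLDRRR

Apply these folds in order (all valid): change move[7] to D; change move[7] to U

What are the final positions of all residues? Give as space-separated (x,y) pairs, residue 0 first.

Initial moves: DRDLDRRR
Fold: move[7]->D => DRDLDRRD (positions: [(0, 0), (0, -1), (1, -1), (1, -2), (0, -2), (0, -3), (1, -3), (2, -3), (2, -4)])
Fold: move[7]->U => DRDLDRRU (positions: [(0, 0), (0, -1), (1, -1), (1, -2), (0, -2), (0, -3), (1, -3), (2, -3), (2, -2)])

Answer: (0,0) (0,-1) (1,-1) (1,-2) (0,-2) (0,-3) (1,-3) (2,-3) (2,-2)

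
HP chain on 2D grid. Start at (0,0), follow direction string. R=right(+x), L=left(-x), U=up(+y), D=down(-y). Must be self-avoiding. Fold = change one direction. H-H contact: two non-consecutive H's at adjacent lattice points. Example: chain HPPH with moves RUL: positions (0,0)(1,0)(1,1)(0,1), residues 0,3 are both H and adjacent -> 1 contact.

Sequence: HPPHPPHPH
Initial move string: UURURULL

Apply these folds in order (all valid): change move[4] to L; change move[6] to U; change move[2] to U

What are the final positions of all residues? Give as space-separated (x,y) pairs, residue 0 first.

Initial moves: UURURULL
Fold: move[4]->L => UURULULL (positions: [(0, 0), (0, 1), (0, 2), (1, 2), (1, 3), (0, 3), (0, 4), (-1, 4), (-2, 4)])
Fold: move[6]->U => UURULUUL (positions: [(0, 0), (0, 1), (0, 2), (1, 2), (1, 3), (0, 3), (0, 4), (0, 5), (-1, 5)])
Fold: move[2]->U => UUUULUUL (positions: [(0, 0), (0, 1), (0, 2), (0, 3), (0, 4), (-1, 4), (-1, 5), (-1, 6), (-2, 6)])

Answer: (0,0) (0,1) (0,2) (0,3) (0,4) (-1,4) (-1,5) (-1,6) (-2,6)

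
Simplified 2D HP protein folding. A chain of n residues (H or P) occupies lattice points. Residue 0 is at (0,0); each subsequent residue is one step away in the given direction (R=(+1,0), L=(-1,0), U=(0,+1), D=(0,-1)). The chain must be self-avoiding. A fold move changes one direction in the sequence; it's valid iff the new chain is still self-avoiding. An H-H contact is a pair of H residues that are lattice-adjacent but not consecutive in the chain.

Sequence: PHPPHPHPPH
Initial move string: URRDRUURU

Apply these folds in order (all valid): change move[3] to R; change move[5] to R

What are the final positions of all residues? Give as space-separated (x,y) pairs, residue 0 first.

Answer: (0,0) (0,1) (1,1) (2,1) (3,1) (4,1) (5,1) (5,2) (6,2) (6,3)

Derivation:
Initial moves: URRDRUURU
Fold: move[3]->R => URRRRUURU (positions: [(0, 0), (0, 1), (1, 1), (2, 1), (3, 1), (4, 1), (4, 2), (4, 3), (5, 3), (5, 4)])
Fold: move[5]->R => URRRRRURU (positions: [(0, 0), (0, 1), (1, 1), (2, 1), (3, 1), (4, 1), (5, 1), (5, 2), (6, 2), (6, 3)])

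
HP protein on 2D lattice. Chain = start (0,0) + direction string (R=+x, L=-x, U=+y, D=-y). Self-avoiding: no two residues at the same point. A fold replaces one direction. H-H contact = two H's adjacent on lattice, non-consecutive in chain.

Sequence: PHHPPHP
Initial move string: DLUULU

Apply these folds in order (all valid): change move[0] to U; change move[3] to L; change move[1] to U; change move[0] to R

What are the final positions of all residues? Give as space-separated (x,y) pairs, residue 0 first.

Initial moves: DLUULU
Fold: move[0]->U => ULUULU (positions: [(0, 0), (0, 1), (-1, 1), (-1, 2), (-1, 3), (-2, 3), (-2, 4)])
Fold: move[3]->L => ULULLU (positions: [(0, 0), (0, 1), (-1, 1), (-1, 2), (-2, 2), (-3, 2), (-3, 3)])
Fold: move[1]->U => UUULLU (positions: [(0, 0), (0, 1), (0, 2), (0, 3), (-1, 3), (-2, 3), (-2, 4)])
Fold: move[0]->R => RUULLU (positions: [(0, 0), (1, 0), (1, 1), (1, 2), (0, 2), (-1, 2), (-1, 3)])

Answer: (0,0) (1,0) (1,1) (1,2) (0,2) (-1,2) (-1,3)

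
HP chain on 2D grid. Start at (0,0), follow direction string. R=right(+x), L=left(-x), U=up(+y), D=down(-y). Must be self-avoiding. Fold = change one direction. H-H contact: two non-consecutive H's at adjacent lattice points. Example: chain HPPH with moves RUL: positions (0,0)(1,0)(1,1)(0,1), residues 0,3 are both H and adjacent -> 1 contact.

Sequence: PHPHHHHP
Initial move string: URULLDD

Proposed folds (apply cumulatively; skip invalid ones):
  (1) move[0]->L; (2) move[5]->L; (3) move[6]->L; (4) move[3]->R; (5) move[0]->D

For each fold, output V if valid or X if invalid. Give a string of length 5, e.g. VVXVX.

Answer: XVVXX

Derivation:
Initial: URULLDD -> [(0, 0), (0, 1), (1, 1), (1, 2), (0, 2), (-1, 2), (-1, 1), (-1, 0)]
Fold 1: move[0]->L => LRULLDD INVALID (collision), skipped
Fold 2: move[5]->L => URULLLD VALID
Fold 3: move[6]->L => URULLLL VALID
Fold 4: move[3]->R => URURLLL INVALID (collision), skipped
Fold 5: move[0]->D => DRULLLL INVALID (collision), skipped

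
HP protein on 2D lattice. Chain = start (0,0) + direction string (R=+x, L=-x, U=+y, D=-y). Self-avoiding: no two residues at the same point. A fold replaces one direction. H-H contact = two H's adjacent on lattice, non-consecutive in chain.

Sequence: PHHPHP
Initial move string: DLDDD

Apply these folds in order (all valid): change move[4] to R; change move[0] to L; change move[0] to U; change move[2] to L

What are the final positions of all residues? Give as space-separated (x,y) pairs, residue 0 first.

Initial moves: DLDDD
Fold: move[4]->R => DLDDR (positions: [(0, 0), (0, -1), (-1, -1), (-1, -2), (-1, -3), (0, -3)])
Fold: move[0]->L => LLDDR (positions: [(0, 0), (-1, 0), (-2, 0), (-2, -1), (-2, -2), (-1, -2)])
Fold: move[0]->U => ULDDR (positions: [(0, 0), (0, 1), (-1, 1), (-1, 0), (-1, -1), (0, -1)])
Fold: move[2]->L => ULLDR (positions: [(0, 0), (0, 1), (-1, 1), (-2, 1), (-2, 0), (-1, 0)])

Answer: (0,0) (0,1) (-1,1) (-2,1) (-2,0) (-1,0)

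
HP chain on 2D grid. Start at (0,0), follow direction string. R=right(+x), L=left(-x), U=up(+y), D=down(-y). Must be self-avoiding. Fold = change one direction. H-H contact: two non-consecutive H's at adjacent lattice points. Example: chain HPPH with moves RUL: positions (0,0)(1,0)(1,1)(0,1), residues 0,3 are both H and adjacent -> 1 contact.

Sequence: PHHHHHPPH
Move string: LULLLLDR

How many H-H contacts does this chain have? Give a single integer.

Answer: 1

Derivation:
Positions: [(0, 0), (-1, 0), (-1, 1), (-2, 1), (-3, 1), (-4, 1), (-5, 1), (-5, 0), (-4, 0)]
H-H contact: residue 5 @(-4,1) - residue 8 @(-4, 0)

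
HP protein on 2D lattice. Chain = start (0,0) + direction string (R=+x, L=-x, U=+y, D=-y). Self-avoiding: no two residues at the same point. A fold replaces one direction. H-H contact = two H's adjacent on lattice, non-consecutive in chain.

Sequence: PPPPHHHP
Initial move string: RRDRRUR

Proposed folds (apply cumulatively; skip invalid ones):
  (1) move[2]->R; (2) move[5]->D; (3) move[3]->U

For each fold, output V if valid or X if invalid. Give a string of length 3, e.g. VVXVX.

Answer: VVV

Derivation:
Initial: RRDRRUR -> [(0, 0), (1, 0), (2, 0), (2, -1), (3, -1), (4, -1), (4, 0), (5, 0)]
Fold 1: move[2]->R => RRRRRUR VALID
Fold 2: move[5]->D => RRRRRDR VALID
Fold 3: move[3]->U => RRRURDR VALID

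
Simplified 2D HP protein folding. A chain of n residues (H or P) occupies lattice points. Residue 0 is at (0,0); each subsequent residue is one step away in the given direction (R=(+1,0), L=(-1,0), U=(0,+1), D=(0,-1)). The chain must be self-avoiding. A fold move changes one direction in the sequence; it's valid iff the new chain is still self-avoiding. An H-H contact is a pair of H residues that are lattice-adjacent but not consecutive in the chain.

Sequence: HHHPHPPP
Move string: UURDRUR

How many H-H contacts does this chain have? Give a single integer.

Positions: [(0, 0), (0, 1), (0, 2), (1, 2), (1, 1), (2, 1), (2, 2), (3, 2)]
H-H contact: residue 1 @(0,1) - residue 4 @(1, 1)

Answer: 1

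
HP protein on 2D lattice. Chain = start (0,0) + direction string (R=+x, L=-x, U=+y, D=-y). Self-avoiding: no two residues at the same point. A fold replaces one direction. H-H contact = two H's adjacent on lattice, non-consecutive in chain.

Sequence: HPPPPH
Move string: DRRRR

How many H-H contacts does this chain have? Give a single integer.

Positions: [(0, 0), (0, -1), (1, -1), (2, -1), (3, -1), (4, -1)]
No H-H contacts found.

Answer: 0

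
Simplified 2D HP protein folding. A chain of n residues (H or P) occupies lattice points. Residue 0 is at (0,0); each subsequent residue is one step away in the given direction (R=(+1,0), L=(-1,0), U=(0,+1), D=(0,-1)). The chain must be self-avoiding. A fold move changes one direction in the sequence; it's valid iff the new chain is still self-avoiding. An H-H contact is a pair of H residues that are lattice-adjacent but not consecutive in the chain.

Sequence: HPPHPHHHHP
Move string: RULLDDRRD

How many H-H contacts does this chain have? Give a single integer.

Answer: 3

Derivation:
Positions: [(0, 0), (1, 0), (1, 1), (0, 1), (-1, 1), (-1, 0), (-1, -1), (0, -1), (1, -1), (1, -2)]
H-H contact: residue 0 @(0,0) - residue 5 @(-1, 0)
H-H contact: residue 0 @(0,0) - residue 3 @(0, 1)
H-H contact: residue 0 @(0,0) - residue 7 @(0, -1)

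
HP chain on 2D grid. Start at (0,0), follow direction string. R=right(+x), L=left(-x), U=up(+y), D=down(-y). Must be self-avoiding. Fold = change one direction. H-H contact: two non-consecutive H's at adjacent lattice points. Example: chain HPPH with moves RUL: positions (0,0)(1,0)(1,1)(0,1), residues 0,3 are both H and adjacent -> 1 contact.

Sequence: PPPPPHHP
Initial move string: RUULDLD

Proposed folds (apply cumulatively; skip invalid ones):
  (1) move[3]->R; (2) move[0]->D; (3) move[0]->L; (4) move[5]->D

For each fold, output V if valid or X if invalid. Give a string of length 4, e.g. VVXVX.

Answer: XXVV

Derivation:
Initial: RUULDLD -> [(0, 0), (1, 0), (1, 1), (1, 2), (0, 2), (0, 1), (-1, 1), (-1, 0)]
Fold 1: move[3]->R => RUURDLD INVALID (collision), skipped
Fold 2: move[0]->D => DUULDLD INVALID (collision), skipped
Fold 3: move[0]->L => LUULDLD VALID
Fold 4: move[5]->D => LUULDDD VALID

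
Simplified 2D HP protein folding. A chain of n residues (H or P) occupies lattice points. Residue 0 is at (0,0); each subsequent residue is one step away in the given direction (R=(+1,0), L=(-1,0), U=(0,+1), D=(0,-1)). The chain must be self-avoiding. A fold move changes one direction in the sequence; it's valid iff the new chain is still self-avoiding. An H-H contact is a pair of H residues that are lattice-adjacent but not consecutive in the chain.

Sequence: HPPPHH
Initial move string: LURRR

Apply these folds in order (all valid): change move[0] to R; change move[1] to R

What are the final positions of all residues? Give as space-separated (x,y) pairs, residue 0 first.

Initial moves: LURRR
Fold: move[0]->R => RURRR (positions: [(0, 0), (1, 0), (1, 1), (2, 1), (3, 1), (4, 1)])
Fold: move[1]->R => RRRRR (positions: [(0, 0), (1, 0), (2, 0), (3, 0), (4, 0), (5, 0)])

Answer: (0,0) (1,0) (2,0) (3,0) (4,0) (5,0)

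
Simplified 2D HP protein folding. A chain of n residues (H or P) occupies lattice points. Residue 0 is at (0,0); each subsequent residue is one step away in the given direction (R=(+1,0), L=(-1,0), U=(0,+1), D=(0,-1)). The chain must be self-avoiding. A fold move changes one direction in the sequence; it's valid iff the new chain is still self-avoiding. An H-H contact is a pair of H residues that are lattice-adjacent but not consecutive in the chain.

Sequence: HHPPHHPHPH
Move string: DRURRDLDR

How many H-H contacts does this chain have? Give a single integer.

Answer: 1

Derivation:
Positions: [(0, 0), (0, -1), (1, -1), (1, 0), (2, 0), (3, 0), (3, -1), (2, -1), (2, -2), (3, -2)]
H-H contact: residue 4 @(2,0) - residue 7 @(2, -1)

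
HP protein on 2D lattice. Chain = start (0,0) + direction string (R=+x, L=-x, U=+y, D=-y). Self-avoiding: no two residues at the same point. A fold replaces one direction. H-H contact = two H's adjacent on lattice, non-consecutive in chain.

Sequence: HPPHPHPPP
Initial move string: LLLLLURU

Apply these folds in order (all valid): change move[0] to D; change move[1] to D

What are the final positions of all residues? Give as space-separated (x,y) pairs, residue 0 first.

Answer: (0,0) (0,-1) (0,-2) (-1,-2) (-2,-2) (-3,-2) (-3,-1) (-2,-1) (-2,0)

Derivation:
Initial moves: LLLLLURU
Fold: move[0]->D => DLLLLURU (positions: [(0, 0), (0, -1), (-1, -1), (-2, -1), (-3, -1), (-4, -1), (-4, 0), (-3, 0), (-3, 1)])
Fold: move[1]->D => DDLLLURU (positions: [(0, 0), (0, -1), (0, -2), (-1, -2), (-2, -2), (-3, -2), (-3, -1), (-2, -1), (-2, 0)])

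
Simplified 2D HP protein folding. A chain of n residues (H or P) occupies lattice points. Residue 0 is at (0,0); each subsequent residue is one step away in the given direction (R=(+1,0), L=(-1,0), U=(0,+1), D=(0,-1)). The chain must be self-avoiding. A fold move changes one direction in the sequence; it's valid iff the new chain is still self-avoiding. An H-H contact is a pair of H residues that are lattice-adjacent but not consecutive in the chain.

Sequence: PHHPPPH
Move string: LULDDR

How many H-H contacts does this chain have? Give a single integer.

Answer: 1

Derivation:
Positions: [(0, 0), (-1, 0), (-1, 1), (-2, 1), (-2, 0), (-2, -1), (-1, -1)]
H-H contact: residue 1 @(-1,0) - residue 6 @(-1, -1)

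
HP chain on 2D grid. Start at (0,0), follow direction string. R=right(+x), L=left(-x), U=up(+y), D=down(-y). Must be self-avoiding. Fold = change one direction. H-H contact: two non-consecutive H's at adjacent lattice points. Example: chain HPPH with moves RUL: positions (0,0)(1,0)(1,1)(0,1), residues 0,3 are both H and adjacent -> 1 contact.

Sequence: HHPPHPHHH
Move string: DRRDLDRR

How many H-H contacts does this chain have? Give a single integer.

Positions: [(0, 0), (0, -1), (1, -1), (2, -1), (2, -2), (1, -2), (1, -3), (2, -3), (3, -3)]
H-H contact: residue 4 @(2,-2) - residue 7 @(2, -3)

Answer: 1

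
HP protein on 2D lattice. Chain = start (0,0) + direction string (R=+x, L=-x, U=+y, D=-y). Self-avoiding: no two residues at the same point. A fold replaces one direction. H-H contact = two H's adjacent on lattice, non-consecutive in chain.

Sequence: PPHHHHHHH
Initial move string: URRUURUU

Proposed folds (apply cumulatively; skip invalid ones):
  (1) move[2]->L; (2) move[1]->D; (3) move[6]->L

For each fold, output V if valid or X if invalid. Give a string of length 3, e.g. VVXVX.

Answer: XXX

Derivation:
Initial: URRUURUU -> [(0, 0), (0, 1), (1, 1), (2, 1), (2, 2), (2, 3), (3, 3), (3, 4), (3, 5)]
Fold 1: move[2]->L => URLUURUU INVALID (collision), skipped
Fold 2: move[1]->D => UDRUURUU INVALID (collision), skipped
Fold 3: move[6]->L => URRUURLU INVALID (collision), skipped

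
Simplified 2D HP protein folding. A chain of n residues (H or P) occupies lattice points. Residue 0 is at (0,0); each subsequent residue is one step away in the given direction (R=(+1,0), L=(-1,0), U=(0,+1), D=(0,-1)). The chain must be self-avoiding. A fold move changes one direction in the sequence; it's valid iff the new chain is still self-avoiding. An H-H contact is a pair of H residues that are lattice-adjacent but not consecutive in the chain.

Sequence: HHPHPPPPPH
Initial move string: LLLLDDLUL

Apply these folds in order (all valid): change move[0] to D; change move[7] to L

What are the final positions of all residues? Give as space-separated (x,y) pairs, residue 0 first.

Initial moves: LLLLDDLUL
Fold: move[0]->D => DLLLDDLUL (positions: [(0, 0), (0, -1), (-1, -1), (-2, -1), (-3, -1), (-3, -2), (-3, -3), (-4, -3), (-4, -2), (-5, -2)])
Fold: move[7]->L => DLLLDDLLL (positions: [(0, 0), (0, -1), (-1, -1), (-2, -1), (-3, -1), (-3, -2), (-3, -3), (-4, -3), (-5, -3), (-6, -3)])

Answer: (0,0) (0,-1) (-1,-1) (-2,-1) (-3,-1) (-3,-2) (-3,-3) (-4,-3) (-5,-3) (-6,-3)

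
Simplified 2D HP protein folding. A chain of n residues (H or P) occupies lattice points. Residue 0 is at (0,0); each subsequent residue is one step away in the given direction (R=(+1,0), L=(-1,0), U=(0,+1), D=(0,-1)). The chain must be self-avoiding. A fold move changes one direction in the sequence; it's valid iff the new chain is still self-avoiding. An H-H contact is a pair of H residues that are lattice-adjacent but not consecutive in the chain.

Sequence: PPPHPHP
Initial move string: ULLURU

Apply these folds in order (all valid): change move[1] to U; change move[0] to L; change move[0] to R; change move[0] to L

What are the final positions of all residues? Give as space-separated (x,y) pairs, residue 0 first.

Answer: (0,0) (-1,0) (-1,1) (-2,1) (-2,2) (-1,2) (-1,3)

Derivation:
Initial moves: ULLURU
Fold: move[1]->U => UULURU (positions: [(0, 0), (0, 1), (0, 2), (-1, 2), (-1, 3), (0, 3), (0, 4)])
Fold: move[0]->L => LULURU (positions: [(0, 0), (-1, 0), (-1, 1), (-2, 1), (-2, 2), (-1, 2), (-1, 3)])
Fold: move[0]->R => RULURU (positions: [(0, 0), (1, 0), (1, 1), (0, 1), (0, 2), (1, 2), (1, 3)])
Fold: move[0]->L => LULURU (positions: [(0, 0), (-1, 0), (-1, 1), (-2, 1), (-2, 2), (-1, 2), (-1, 3)])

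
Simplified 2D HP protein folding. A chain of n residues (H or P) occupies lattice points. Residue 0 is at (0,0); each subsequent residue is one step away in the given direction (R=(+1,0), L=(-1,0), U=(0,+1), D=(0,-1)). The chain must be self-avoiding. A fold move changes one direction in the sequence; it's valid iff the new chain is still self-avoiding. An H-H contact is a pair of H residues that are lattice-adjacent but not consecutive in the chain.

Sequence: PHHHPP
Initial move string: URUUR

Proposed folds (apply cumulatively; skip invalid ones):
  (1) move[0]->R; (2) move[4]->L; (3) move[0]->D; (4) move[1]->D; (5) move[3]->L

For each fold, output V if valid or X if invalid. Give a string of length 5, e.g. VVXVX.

Answer: VVVXX

Derivation:
Initial: URUUR -> [(0, 0), (0, 1), (1, 1), (1, 2), (1, 3), (2, 3)]
Fold 1: move[0]->R => RRUUR VALID
Fold 2: move[4]->L => RRUUL VALID
Fold 3: move[0]->D => DRUUL VALID
Fold 4: move[1]->D => DDUUL INVALID (collision), skipped
Fold 5: move[3]->L => DRULL INVALID (collision), skipped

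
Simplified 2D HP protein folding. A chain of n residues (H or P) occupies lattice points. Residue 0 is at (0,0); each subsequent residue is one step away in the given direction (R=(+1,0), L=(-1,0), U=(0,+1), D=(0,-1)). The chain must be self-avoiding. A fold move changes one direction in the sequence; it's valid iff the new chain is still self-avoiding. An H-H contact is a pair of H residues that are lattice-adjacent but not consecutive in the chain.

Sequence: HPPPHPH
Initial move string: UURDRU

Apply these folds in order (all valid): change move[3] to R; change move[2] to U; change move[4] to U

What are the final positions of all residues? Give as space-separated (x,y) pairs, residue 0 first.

Answer: (0,0) (0,1) (0,2) (0,3) (1,3) (1,4) (1,5)

Derivation:
Initial moves: UURDRU
Fold: move[3]->R => UURRRU (positions: [(0, 0), (0, 1), (0, 2), (1, 2), (2, 2), (3, 2), (3, 3)])
Fold: move[2]->U => UUURRU (positions: [(0, 0), (0, 1), (0, 2), (0, 3), (1, 3), (2, 3), (2, 4)])
Fold: move[4]->U => UUURUU (positions: [(0, 0), (0, 1), (0, 2), (0, 3), (1, 3), (1, 4), (1, 5)])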